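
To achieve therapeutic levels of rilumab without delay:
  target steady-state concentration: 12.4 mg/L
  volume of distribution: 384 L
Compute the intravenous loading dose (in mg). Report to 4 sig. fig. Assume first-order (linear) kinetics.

4762 mg

LD = Css × Vd = 12.4 × 384 = 4762 mg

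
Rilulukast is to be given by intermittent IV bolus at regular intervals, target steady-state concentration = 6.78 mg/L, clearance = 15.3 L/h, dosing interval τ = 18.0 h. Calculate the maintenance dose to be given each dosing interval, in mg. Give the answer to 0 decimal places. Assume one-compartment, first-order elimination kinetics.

At steady state, Dose/τ = Css × CL.
Dose = Css × CL × τ = 6.78 × 15.30 × 18.0 = 1867 mg

1867 mg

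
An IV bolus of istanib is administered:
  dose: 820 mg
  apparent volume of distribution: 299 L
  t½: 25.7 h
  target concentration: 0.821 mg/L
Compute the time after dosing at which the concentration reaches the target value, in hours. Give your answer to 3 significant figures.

44.7 h

C₀ = Dose / Vd = 820.0 / 299 = 2.742 mg/L
k = ln2 / t½ = 0.693147 / 25.7 = 0.02697 h⁻¹
t = ln(C₀ / C) / k = ln(2.742 / 0.821) / 0.02697
  = ln(3.340) / 0.02697 = 1.206 / 0.02697 = 44.72 h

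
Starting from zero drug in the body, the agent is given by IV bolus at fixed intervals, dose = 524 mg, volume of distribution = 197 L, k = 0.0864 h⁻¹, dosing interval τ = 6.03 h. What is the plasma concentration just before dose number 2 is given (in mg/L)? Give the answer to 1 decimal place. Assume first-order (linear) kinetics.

C₀ per dose = Dose / Vd = 524 / 197 = 2.660 mg/L
Fraction remaining after one interval: r = e^(−kτ) = e^(−0.08640 × 6.03) = 0.5939
Before dose 2, 1 dose has been given (aged 1τ).
C_trough = C₀ × r = 2.660 × 0.5939 = 1.580 mg/L

1.6 mg/L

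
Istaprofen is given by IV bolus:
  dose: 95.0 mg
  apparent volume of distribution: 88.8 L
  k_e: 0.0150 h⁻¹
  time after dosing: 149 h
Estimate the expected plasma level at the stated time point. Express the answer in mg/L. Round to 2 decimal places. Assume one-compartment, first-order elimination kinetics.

C₀ = Dose / Vd = 95.00 / 88.8 = 1.070 mg/L
C = C₀ · e^(−k·t) = 1.070 × e^(−0.01500 × 149)
  = 1.070 × 0.1070 = 0.1145 mg/L

0.11 mg/L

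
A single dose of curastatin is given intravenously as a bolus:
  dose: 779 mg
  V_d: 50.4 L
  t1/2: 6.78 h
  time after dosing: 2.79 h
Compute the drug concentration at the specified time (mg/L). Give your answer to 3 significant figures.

C₀ = Dose / Vd = 779.0 / 50.4 = 15.46 mg/L
k = ln2 / t½ = 0.693147 / 6.78 = 0.1022 h⁻¹
C = C₀ · e^(−k·t) = 15.46 × e^(−0.1022 × 2.79)
  = 15.46 × 0.7519 = 11.62 mg/L

11.6 mg/L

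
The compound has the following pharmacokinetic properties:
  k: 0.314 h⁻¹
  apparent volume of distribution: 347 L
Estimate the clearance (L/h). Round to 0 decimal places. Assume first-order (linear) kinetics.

109 L/h

CL = k × Vd = 0.314 × 347 = 109.0 L/h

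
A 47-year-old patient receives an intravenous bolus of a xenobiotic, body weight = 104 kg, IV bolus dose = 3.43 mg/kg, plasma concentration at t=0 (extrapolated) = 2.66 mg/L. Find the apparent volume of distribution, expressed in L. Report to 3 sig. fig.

Dose = 3.43 × 104 = 356.7 mg
Vd = Dose / C₀ = 356.7 / 2.66 = 134.1 L

134 L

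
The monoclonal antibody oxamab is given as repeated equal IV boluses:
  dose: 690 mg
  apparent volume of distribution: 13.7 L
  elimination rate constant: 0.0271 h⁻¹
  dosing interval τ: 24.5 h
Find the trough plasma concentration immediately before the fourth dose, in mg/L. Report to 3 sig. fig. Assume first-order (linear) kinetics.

C₀ per dose = Dose / Vd = 690 / 13.7 = 50.36 mg/L
Fraction remaining after one interval: r = e^(−kτ) = e^(−0.02710 × 24.5) = 0.5148
Before dose 4, 3 doses have been given (aged 1τ, 2τ, 3τ).
C_trough = C₀ × (r + r² + … + r^3) = C₀ × r(1−r^3)/(1−r)
        = 50.36 × 0.5148 × (1 − 0.1364) / (1 − 0.5148) = 46.14 mg/L

46.1 mg/L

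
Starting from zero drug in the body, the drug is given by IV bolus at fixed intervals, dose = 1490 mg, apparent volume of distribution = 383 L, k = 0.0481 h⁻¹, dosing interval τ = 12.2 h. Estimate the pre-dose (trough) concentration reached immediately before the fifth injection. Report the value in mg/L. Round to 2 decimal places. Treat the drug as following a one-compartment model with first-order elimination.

C₀ per dose = Dose / Vd = 1490 / 383 = 3.890 mg/L
Fraction remaining after one interval: r = e^(−kτ) = e^(−0.04810 × 12.2) = 0.5561
Before dose 5, 4 doses have been given (aged 1τ, 2τ, 3τ, 4τ).
C_trough = C₀ × (r + r² + … + r^4) = C₀ × r(1−r^4)/(1−r)
        = 3.890 × 0.5561 × (1 − 0.09563) / (1 − 0.5561) = 4.407 mg/L

4.41 mg/L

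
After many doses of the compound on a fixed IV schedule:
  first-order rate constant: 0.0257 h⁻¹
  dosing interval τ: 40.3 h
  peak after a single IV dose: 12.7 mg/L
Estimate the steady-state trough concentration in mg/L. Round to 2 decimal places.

e^(−kτ) = e^(−0.02570 × 40.3) = 0.3550
Accumulation ratio R = 1 / (1 − e^(−kτ)) = 1 / (1 − 0.3550) = 1.550
Steady-state trough = C₀ × R × e^(−kτ) = 12.7 × 1.550 × 0.3550 = 6.988 mg/L

6.99 mg/L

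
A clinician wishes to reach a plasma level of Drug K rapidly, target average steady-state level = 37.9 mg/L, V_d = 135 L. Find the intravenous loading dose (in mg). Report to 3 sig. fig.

5120 mg

LD = Css × Vd = 37.9 × 135 = 5117 mg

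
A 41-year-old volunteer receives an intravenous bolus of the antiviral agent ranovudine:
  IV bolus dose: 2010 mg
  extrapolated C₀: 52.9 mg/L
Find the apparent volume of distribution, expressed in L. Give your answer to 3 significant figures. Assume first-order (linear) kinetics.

Vd = Dose / C₀ = 2010 / 52.9 = 38.00 L

38.0 L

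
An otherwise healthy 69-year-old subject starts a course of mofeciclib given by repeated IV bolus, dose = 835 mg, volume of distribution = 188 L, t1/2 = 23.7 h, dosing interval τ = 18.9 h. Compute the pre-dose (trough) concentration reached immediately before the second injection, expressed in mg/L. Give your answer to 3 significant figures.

C₀ per dose = Dose / Vd = 835 / 188 = 4.441 mg/L
k = ln2 / t½ = 0.693147 / 23.7 = 0.02925 h⁻¹
Fraction remaining after one interval: r = e^(−kτ) = e^(−0.02925 × 18.9) = 0.5753
Before dose 2, 1 dose has been given (aged 1τ).
C_trough = C₀ × r = 4.441 × 0.5753 = 2.555 mg/L

2.56 mg/L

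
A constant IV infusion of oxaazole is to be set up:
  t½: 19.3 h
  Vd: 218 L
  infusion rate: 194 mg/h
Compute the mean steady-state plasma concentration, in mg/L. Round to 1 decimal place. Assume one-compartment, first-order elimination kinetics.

k = ln2 / t½ = 0.693147 / 19.3 = 0.03591 h⁻¹
CL = k × Vd = 0.03591 × 218 = 7.828 L/h
At steady state Css = R₀ / CL = 194 / 7.828 = 24.78 mg/L

24.8 mg/L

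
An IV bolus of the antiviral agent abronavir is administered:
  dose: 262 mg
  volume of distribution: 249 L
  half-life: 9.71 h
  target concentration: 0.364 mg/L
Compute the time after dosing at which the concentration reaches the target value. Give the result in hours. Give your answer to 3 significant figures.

C₀ = Dose / Vd = 262.0 / 249 = 1.052 mg/L
k = ln2 / t½ = 0.693147 / 9.71 = 0.07138 h⁻¹
t = ln(C₀ / C) / k = ln(1.052 / 0.364) / 0.07138
  = ln(2.890) / 0.07138 = 1.061 / 0.07138 = 14.86 h

14.9 h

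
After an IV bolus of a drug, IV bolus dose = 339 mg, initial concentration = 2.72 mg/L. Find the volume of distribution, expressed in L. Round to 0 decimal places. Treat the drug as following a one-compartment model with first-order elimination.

125 L

Vd = Dose / C₀ = 339.0 / 2.72 = 124.6 L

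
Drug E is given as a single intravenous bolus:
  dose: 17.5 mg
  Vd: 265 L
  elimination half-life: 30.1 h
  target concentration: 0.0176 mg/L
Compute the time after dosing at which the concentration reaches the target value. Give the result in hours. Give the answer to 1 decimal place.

C₀ = Dose / Vd = 17.50 / 265 = 0.06604 mg/L
k = ln2 / t½ = 0.693147 / 30.1 = 0.02303 h⁻¹
t = ln(C₀ / C) / k = ln(0.06604 / 0.0176) / 0.02303
  = ln(3.752) / 0.02303 = 1.322 / 0.02303 = 57.40 h

57.4 h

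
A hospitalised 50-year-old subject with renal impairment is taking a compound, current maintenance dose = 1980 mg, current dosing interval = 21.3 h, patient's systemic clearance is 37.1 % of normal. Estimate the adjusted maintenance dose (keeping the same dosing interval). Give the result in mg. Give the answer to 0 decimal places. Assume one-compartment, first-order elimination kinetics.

735 mg

To keep the same average steady-state level, dosing rate must scale with clearance.
CL ratio = 37.1 / 100 = 0.3710
New dose (same interval) = 1980 × 0.3710 = 734.6 mg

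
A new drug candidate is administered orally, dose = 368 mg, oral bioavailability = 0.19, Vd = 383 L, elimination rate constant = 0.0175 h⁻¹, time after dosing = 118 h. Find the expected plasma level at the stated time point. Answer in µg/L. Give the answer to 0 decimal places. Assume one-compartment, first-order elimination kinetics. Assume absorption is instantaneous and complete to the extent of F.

23 µg/L

Amount reaching circulation = F × Dose = 0.19 × 368.0 = 69.92 mg
C₀ = F·Dose / Vd = 69.92 / 383 = 0.1826 mg/L
C = C₀ · e^(−k·t) = 0.1826 × e^(−0.01750 × 118)
  = 0.1826 × 0.1268 = 0.02315 mg/L
Convert: 0.02315 mg/L × 1000 = 23.15 µg/L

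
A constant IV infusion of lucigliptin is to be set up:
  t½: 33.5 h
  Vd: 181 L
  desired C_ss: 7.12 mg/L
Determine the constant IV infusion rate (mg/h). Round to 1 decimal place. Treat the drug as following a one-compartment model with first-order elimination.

k = ln2 / t½ = 0.693147 / 33.5 = 0.02069 h⁻¹
CL = k × Vd = 0.02069 × 181 = 3.745 L/h
At steady state, infusion rate R₀ = Css × CL = 7.12 × 3.745 = 26.66 mg/h

26.7 mg/h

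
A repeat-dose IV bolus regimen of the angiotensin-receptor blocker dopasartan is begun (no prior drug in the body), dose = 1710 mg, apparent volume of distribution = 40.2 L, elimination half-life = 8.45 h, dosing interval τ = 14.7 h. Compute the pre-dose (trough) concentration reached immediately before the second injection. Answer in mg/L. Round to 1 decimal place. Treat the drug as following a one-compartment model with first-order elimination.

C₀ per dose = Dose / Vd = 1710 / 40.2 = 42.54 mg/L
k = ln2 / t½ = 0.693147 / 8.45 = 0.08203 h⁻¹
Fraction remaining after one interval: r = e^(−kτ) = e^(−0.08203 × 14.7) = 0.2994
Before dose 2, 1 dose has been given (aged 1τ).
C_trough = C₀ × r = 42.54 × 0.2994 = 12.74 mg/L

12.7 mg/L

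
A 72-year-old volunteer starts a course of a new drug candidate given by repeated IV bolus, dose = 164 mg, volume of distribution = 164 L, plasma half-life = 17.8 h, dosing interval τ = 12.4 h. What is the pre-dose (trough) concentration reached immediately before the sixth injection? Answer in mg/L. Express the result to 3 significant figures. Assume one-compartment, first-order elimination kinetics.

1.47 mg/L

C₀ per dose = Dose / Vd = 164 / 164 = 1.000 mg/L
k = ln2 / t½ = 0.693147 / 17.8 = 0.03894 h⁻¹
Fraction remaining after one interval: r = e^(−kτ) = e^(−0.03894 × 12.4) = 0.6170
Before dose 6, 5 doses have been given (aged 1τ, 2τ, 3τ, 4τ, 5τ).
C_trough = C₀ × (r + r² + … + r^5) = C₀ × r(1−r^5)/(1−r)
        = 1.000 × 0.6170 × (1 − 0.08942) / (1 − 0.6170) = 1.467 mg/L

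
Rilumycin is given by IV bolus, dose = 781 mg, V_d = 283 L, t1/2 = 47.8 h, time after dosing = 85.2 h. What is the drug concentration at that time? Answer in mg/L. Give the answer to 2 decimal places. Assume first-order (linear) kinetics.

C₀ = Dose / Vd = 781.0 / 283 = 2.760 mg/L
k = ln2 / t½ = 0.693147 / 47.8 = 0.01450 h⁻¹
C = C₀ · e^(−k·t) = 2.760 × e^(−0.01450 × 85.2)
  = 2.760 × 0.2907 = 0.8023 mg/L

0.80 mg/L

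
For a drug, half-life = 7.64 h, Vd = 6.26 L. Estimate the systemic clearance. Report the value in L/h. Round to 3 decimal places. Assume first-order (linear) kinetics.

0.568 L/h

k = ln2 / t½ = 0.693147 / 7.64 = 0.09073 h⁻¹
CL = k × Vd = 0.09073 × 6.26 = 0.5680 L/h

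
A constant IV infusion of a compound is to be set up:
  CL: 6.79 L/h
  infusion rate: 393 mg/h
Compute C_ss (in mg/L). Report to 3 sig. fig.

At steady state Css = R₀ / CL = 393 / 6.790 = 57.88 mg/L

57.9 mg/L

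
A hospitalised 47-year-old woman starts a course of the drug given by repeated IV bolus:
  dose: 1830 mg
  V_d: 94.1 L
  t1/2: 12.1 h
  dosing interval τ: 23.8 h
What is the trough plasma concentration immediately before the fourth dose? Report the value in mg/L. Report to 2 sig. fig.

6.6 mg/L

C₀ per dose = Dose / Vd = 1830 / 94.1 = 19.45 mg/L
k = ln2 / t½ = 0.693147 / 12.1 = 0.05728 h⁻¹
Fraction remaining after one interval: r = e^(−kτ) = e^(−0.05728 × 23.8) = 0.2558
Before dose 4, 3 doses have been given (aged 1τ, 2τ, 3τ).
C_trough = C₀ × (r + r² + … + r^3) = C₀ × r(1−r^3)/(1−r)
        = 19.45 × 0.2558 × (1 − 0.01674) / (1 − 0.2558) = 6.574 mg/L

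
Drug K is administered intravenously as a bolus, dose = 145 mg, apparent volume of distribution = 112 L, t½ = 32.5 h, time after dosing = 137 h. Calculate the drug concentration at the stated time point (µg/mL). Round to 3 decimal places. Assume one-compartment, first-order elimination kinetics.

C₀ = Dose / Vd = 145.0 / 112 = 1.295 mg/L
k = ln2 / t½ = 0.693147 / 32.5 = 0.02133 h⁻¹
C = C₀ · e^(−k·t) = 1.295 × e^(−0.02133 × 137)
  = 1.295 × 0.05381 = 0.06968 mg/L
(0.06968 mg/L = 0.06968 µg/mL)

0.070 µg/mL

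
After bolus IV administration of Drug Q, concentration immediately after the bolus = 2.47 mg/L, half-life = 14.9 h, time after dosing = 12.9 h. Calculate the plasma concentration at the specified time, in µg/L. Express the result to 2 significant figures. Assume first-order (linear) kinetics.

1400 µg/L

k = ln2 / t½ = 0.693147 / 14.9 = 0.04652 h⁻¹
C = C₀ · e^(−k·t) = 2.470 × e^(−0.04652 × 12.9)
  = 2.470 × 0.5488 = 1.356 mg/L
Convert: 1.356 mg/L × 1000 = 1356 µg/L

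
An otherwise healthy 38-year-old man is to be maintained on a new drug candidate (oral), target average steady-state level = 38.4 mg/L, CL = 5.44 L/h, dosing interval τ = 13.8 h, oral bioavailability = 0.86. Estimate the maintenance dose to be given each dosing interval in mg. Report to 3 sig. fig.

At steady state, F × (Dose/τ) = Css × CL.
Dose = Css × CL × τ / F = 38.4 × 5.440 × 13.8 / 0.86 = 3352 mg

3350 mg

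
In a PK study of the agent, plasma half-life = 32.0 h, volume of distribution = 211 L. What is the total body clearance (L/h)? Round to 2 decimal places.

k = ln2 / t½ = 0.693147 / 32.0 = 0.02166 h⁻¹
CL = k × Vd = 0.02166 × 211 = 4.570 L/h

4.57 L/h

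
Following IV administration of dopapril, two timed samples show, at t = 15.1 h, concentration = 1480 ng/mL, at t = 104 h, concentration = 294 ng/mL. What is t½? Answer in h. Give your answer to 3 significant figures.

k = ln(C₁/C₂) / (t₂ − t₁) = ln(1480/294) / (104 − 15.1)
  = 1.616 / 88.90 = 0.01818 h⁻¹
t½ = ln2 / k = 0.693147 / 0.01818 = 38.13 h

38.1 h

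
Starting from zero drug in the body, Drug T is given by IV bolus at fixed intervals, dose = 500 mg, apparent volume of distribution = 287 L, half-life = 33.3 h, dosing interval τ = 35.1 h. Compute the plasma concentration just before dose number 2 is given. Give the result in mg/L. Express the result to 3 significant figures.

0.839 mg/L

C₀ per dose = Dose / Vd = 500 / 287 = 1.742 mg/L
k = ln2 / t½ = 0.693147 / 33.3 = 0.02082 h⁻¹
Fraction remaining after one interval: r = e^(−kτ) = e^(−0.02082 × 35.1) = 0.4815
Before dose 2, 1 dose has been given (aged 1τ).
C_trough = C₀ × r = 1.742 × 0.4815 = 0.8388 mg/L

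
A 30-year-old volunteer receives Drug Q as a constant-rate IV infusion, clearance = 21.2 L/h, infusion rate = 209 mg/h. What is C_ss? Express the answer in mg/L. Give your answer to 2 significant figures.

At steady state Css = R₀ / CL = 209 / 21.20 = 9.858 mg/L

9.9 mg/L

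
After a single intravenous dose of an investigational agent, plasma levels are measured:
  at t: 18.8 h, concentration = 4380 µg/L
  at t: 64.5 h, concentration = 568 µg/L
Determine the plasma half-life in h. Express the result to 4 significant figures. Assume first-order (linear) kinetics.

15.51 h

k = ln(C₁/C₂) / (t₂ − t₁) = ln(4380/568) / (64.5 − 18.8)
  = 2.043 / 45.70 = 0.04470 h⁻¹
t½ = ln2 / k = 0.693147 / 0.04470 = 15.51 h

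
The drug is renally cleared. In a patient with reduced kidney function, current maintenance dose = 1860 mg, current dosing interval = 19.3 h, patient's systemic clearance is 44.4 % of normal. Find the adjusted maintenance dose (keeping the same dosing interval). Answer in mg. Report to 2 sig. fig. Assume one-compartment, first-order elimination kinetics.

830 mg

To keep the same average steady-state level, dosing rate must scale with clearance.
CL ratio = 44.4 / 100 = 0.4440
New dose (same interval) = 1860 × 0.4440 = 825.8 mg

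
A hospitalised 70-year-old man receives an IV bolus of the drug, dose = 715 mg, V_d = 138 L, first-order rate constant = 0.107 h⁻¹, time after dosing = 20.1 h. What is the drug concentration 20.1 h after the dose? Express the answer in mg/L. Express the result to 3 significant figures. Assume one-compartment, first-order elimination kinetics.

C₀ = Dose / Vd = 715.0 / 138 = 5.181 mg/L
C = C₀ · e^(−k·t) = 5.181 × e^(−0.1070 × 20.1)
  = 5.181 × 0.1164 = 0.6031 mg/L

0.603 mg/L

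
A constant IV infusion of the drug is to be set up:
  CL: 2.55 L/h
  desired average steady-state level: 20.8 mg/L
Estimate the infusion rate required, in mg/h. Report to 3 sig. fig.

At steady state, infusion rate R₀ = Css × CL = 20.8 × 2.550 = 53.04 mg/h

53.0 mg/h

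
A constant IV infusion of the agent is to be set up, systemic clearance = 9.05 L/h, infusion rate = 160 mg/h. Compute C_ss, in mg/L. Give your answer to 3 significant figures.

17.7 mg/L

At steady state Css = R₀ / CL = 160 / 9.050 = 17.68 mg/L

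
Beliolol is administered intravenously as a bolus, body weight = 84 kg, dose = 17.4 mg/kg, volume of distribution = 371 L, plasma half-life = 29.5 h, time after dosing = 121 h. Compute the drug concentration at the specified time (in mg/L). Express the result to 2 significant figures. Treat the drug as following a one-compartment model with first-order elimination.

Total dose = 17.4 × 84 = 1462 mg
C₀ = Dose / Vd = 1462 / 371 = 3.941 mg/L
k = ln2 / t½ = 0.693147 / 29.5 = 0.02350 h⁻¹
C = C₀ · e^(−k·t) = 3.941 × e^(−0.02350 × 121)
  = 3.941 × 0.05822 = 0.2294 mg/L

0.23 mg/L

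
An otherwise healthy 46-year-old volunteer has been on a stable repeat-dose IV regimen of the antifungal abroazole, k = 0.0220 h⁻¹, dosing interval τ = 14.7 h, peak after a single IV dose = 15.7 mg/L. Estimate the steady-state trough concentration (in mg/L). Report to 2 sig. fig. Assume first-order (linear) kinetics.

e^(−kτ) = e^(−0.02200 × 14.7) = 0.7237
Accumulation ratio R = 1 / (1 − e^(−kτ)) = 1 / (1 − 0.7237) = 3.619
Steady-state trough = C₀ × R × e^(−kτ) = 15.7 × 3.619 × 0.7237 = 41.12 mg/L

41 mg/L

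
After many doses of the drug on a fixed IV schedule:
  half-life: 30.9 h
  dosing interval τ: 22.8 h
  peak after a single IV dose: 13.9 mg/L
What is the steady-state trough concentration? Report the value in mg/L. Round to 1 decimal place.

k = ln2 / t½ = 0.693147 / 30.9 = 0.02243 h⁻¹
e^(−kτ) = e^(−0.02243 × 22.8) = 0.5997
Accumulation ratio R = 1 / (1 − e^(−kτ)) = 1 / (1 − 0.5997) = 2.498
Steady-state trough = C₀ × R × e^(−kτ) = 13.9 × 2.498 × 0.5997 = 20.82 mg/L

20.8 mg/L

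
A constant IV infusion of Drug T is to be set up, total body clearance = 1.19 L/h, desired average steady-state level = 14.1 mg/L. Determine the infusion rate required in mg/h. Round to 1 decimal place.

16.8 mg/h

At steady state, infusion rate R₀ = Css × CL = 14.1 × 1.190 = 16.78 mg/h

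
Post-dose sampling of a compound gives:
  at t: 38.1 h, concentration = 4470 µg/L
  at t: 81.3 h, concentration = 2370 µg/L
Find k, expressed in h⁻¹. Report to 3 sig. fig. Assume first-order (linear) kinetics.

0.0147 h⁻¹

k = ln(C₁/C₂) / (t₂ − t₁) = ln(4470/2370) / (81.3 − 38.1)
  = 0.6345 / 43.20 = 0.01469 h⁻¹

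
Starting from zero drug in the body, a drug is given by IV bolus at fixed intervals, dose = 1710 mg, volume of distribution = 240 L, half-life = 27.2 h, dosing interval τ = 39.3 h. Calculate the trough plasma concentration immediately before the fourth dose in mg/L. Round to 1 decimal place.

3.9 mg/L

C₀ per dose = Dose / Vd = 1710 / 240 = 7.125 mg/L
k = ln2 / t½ = 0.693147 / 27.2 = 0.02548 h⁻¹
Fraction remaining after one interval: r = e^(−kτ) = e^(−0.02548 × 39.3) = 0.3674
Before dose 4, 3 doses have been given (aged 1τ, 2τ, 3τ).
C_trough = C₀ × (r + r² + … + r^3) = C₀ × r(1−r^3)/(1−r)
        = 7.125 × 0.3674 × (1 − 0.04959) / (1 − 0.3674) = 3.933 mg/L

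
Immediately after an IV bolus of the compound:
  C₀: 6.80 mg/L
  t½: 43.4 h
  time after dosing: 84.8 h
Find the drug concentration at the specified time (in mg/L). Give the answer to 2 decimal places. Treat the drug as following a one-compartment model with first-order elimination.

k = ln2 / t½ = 0.693147 / 43.4 = 0.01597 h⁻¹
C = C₀ · e^(−k·t) = 6.800 × e^(−0.01597 × 84.8)
  = 6.800 × 0.2581 = 1.755 mg/L

1.76 mg/L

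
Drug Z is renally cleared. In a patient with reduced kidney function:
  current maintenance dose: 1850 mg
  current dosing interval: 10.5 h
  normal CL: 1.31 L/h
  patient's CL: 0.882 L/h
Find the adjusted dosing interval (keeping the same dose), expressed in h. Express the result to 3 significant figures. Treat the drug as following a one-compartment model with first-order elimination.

15.6 h

To keep the same average steady-state level, dosing rate must scale with clearance.
CL ratio = 0.882 / 1.31 = 0.6733
New interval (same dose) = 10.5 / 0.6733 = 15.59 h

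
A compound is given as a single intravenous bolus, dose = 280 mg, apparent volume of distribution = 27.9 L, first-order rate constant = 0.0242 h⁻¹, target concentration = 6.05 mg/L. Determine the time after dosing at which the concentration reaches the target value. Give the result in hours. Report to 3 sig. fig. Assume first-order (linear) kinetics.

C₀ = Dose / Vd = 280.0 / 27.9 = 10.04 mg/L
t = ln(C₀ / C) / k = ln(10.04 / 6.05) / 0.02420
  = ln(1.660) / 0.02420 = 0.5068 / 0.02420 = 20.94 h

20.9 h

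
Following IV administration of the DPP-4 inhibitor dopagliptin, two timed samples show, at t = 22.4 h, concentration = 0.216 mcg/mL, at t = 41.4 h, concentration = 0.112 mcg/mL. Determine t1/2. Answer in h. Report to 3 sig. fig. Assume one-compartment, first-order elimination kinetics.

20.1 h

k = ln(C₁/C₂) / (t₂ − t₁) = ln(0.216/0.112) / (41.4 − 22.4)
  = 0.6568 / 19.00 = 0.03457 h⁻¹
t½ = ln2 / k = 0.693147 / 0.03457 = 20.05 h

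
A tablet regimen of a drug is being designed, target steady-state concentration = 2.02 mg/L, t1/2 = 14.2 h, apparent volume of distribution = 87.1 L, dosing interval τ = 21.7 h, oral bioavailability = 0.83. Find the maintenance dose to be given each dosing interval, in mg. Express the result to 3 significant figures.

225 mg

k = ln2 / t½ = 0.693147 / 14.2 = 0.04881 h⁻¹
CL = k × Vd = 0.04881 × 87.1 = 4.251 L/h
At steady state, F × (Dose/τ) = Css × CL.
Dose = Css × CL × τ / F = 2.02 × 4.251 × 21.7 / 0.83 = 224.5 mg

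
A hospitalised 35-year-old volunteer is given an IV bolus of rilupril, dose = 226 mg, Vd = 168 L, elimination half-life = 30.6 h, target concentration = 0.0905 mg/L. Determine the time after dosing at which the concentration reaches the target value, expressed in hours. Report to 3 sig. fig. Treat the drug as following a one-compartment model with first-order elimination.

119 h

C₀ = Dose / Vd = 226.0 / 168 = 1.345 mg/L
k = ln2 / t½ = 0.693147 / 30.6 = 0.02265 h⁻¹
t = ln(C₀ / C) / k = ln(1.345 / 0.0905) / 0.02265
  = ln(14.86) / 0.02265 = 2.699 / 0.02265 = 119.2 h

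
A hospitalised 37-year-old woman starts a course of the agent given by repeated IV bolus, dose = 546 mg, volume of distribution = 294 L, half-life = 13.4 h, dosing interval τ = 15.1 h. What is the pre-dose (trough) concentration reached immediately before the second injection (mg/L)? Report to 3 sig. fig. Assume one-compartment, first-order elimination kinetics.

0.850 mg/L

C₀ per dose = Dose / Vd = 546 / 294 = 1.857 mg/L
k = ln2 / t½ = 0.693147 / 13.4 = 0.05173 h⁻¹
Fraction remaining after one interval: r = e^(−kτ) = e^(−0.05173 × 15.1) = 0.4579
Before dose 2, 1 dose has been given (aged 1τ).
C_trough = C₀ × r = 1.857 × 0.4579 = 0.8503 mg/L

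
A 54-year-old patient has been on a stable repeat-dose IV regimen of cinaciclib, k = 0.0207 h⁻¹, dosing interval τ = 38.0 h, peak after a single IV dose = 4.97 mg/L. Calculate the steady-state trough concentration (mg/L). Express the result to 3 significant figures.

e^(−kτ) = e^(−0.02070 × 38.0) = 0.4554
Accumulation ratio R = 1 / (1 − e^(−kτ)) = 1 / (1 − 0.4554) = 1.836
Steady-state trough = C₀ × R × e^(−kτ) = 4.97 × 1.836 × 0.4554 = 4.155 mg/L

4.16 mg/L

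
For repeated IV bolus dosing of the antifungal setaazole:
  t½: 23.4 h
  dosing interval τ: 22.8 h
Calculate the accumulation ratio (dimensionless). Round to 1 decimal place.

2.0

k = ln2 / t½ = 0.693147 / 23.4 = 0.02962 h⁻¹
e^(−kτ) = e^(−0.02962 × 22.8) = 0.5090
Accumulation ratio R = 1 / (1 − e^(−kτ)) = 1 / (1 − 0.5090) = 2.037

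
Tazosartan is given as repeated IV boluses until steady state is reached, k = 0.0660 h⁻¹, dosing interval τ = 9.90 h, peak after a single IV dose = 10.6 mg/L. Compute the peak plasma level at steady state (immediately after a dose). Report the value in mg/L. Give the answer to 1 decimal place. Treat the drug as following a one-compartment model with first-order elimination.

22.1 mg/L

e^(−kτ) = e^(−0.06600 × 9.90) = 0.5203
Accumulation ratio R = 1 / (1 − e^(−kτ)) = 1 / (1 − 0.5203) = 2.085
Steady-state peak = C₀ × R = 10.6 × 2.085 = 22.10 mg/L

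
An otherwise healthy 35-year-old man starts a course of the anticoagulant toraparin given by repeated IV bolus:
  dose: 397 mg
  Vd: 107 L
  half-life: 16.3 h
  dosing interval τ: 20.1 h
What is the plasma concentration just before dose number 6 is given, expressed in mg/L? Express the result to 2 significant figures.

C₀ per dose = Dose / Vd = 397 / 107 = 3.710 mg/L
k = ln2 / t½ = 0.693147 / 16.3 = 0.04252 h⁻¹
Fraction remaining after one interval: r = e^(−kτ) = e^(−0.04252 × 20.1) = 0.4254
Before dose 6, 5 doses have been given (aged 1τ, 2τ, 3τ, 4τ, 5τ).
C_trough = C₀ × (r + r² + … + r^5) = C₀ × r(1−r^5)/(1−r)
        = 3.710 × 0.4254 × (1 − 0.01393) / (1 − 0.4254) = 2.708 mg/L

2.7 mg/L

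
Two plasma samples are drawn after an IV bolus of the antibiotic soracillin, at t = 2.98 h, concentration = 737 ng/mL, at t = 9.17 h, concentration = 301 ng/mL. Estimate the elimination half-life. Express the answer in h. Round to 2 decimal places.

4.79 h

k = ln(C₁/C₂) / (t₂ − t₁) = ln(737/301) / (9.17 − 2.98)
  = 0.8955 / 6.190 = 0.1447 h⁻¹
t½ = ln2 / k = 0.693147 / 0.1447 = 4.790 h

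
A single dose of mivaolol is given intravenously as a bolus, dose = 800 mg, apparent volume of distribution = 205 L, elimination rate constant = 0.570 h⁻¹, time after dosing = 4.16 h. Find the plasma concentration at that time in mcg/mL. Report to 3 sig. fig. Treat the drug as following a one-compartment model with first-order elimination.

0.364 mcg/mL

C₀ = Dose / Vd = 800.0 / 205 = 3.902 mg/L
C = C₀ · e^(−k·t) = 3.902 × e^(−0.5700 × 4.16)
  = 3.902 × 0.09337 = 0.3643 mg/L
(0.3643 mg/L = 0.3643 mcg/mL)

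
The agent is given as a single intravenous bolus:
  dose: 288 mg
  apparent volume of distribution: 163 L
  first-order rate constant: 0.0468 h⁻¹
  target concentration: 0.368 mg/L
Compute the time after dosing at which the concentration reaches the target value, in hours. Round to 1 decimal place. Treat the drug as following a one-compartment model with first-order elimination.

C₀ = Dose / Vd = 288.0 / 163 = 1.767 mg/L
t = ln(C₀ / C) / k = ln(1.767 / 0.368) / 0.04680
  = ln(4.802) / 0.04680 = 1.569 / 0.04680 = 33.53 h

33.5 h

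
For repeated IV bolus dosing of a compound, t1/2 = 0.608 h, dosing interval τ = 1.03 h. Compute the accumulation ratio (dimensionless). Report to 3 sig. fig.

1.45

k = ln2 / t½ = 0.693147 / 0.608 = 1.140 h⁻¹
e^(−kτ) = e^(−1.140 × 1.03) = 0.3091
Accumulation ratio R = 1 / (1 − e^(−kτ)) = 1 / (1 − 0.3091) = 1.447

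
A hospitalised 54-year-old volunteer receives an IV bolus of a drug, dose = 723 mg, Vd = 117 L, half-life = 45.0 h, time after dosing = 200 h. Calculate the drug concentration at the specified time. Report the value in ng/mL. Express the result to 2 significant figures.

280 ng/mL

C₀ = Dose / Vd = 723.0 / 117 = 6.179 mg/L
k = ln2 / t½ = 0.693147 / 45.0 = 0.01540 h⁻¹
C = C₀ · e^(−k·t) = 6.179 × e^(−0.01540 × 200)
  = 6.179 × 0.04596 = 0.2840 mg/L
Convert: 0.2840 mg/L × 1000 = 284.0 ng/mL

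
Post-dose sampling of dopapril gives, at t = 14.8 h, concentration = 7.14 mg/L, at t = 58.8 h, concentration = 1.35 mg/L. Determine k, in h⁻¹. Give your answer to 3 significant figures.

0.0379 h⁻¹

k = ln(C₁/C₂) / (t₂ − t₁) = ln(7.14/1.35) / (58.8 − 14.8)
  = 1.666 / 44.00 = 0.03786 h⁻¹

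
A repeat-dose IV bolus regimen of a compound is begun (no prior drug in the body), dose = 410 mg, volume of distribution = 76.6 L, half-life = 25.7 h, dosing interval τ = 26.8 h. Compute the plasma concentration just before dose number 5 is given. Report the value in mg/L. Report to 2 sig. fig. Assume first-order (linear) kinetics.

C₀ per dose = Dose / Vd = 410 / 76.6 = 5.352 mg/L
k = ln2 / t½ = 0.693147 / 25.7 = 0.02697 h⁻¹
Fraction remaining after one interval: r = e^(−kτ) = e^(−0.02697 × 26.8) = 0.4854
Before dose 5, 4 doses have been given (aged 1τ, 2τ, 3τ, 4τ).
C_trough = C₀ × (r + r² + … + r^4) = C₀ × r(1−r^4)/(1−r)
        = 5.352 × 0.4854 × (1 − 0.05551) / (1 − 0.4854) = 4.768 mg/L

4.8 mg/L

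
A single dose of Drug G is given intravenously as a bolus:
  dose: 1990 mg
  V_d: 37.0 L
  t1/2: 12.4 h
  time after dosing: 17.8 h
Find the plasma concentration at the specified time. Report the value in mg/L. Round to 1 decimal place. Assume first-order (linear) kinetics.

C₀ = Dose / Vd = 1990 / 37.0 = 53.78 mg/L
k = ln2 / t½ = 0.693147 / 12.4 = 0.05590 h⁻¹
C = C₀ · e^(−k·t) = 53.78 × e^(−0.05590 × 17.8)
  = 53.78 × 0.3697 = 19.88 mg/L

19.9 mg/L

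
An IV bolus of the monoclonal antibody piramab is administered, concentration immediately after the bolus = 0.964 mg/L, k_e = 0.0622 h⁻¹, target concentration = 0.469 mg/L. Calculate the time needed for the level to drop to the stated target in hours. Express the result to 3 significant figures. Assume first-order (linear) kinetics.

t = ln(C₀ / C) / k = ln(0.9640 / 0.469) / 0.06220
  = ln(2.055) / 0.06220 = 0.7203 / 0.06220 = 11.58 h

11.6 h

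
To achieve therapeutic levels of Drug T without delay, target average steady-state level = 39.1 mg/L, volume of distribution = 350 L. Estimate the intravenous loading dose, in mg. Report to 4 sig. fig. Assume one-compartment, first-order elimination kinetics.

13690 mg

LD = Css × Vd = 39.1 × 350 = 13690 mg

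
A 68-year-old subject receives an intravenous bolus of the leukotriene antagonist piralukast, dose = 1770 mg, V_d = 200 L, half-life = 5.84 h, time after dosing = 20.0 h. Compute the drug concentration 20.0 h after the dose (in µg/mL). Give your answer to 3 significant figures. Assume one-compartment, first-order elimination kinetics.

0.824 µg/mL

C₀ = Dose / Vd = 1770 / 200 = 8.850 mg/L
k = ln2 / t½ = 0.693147 / 5.84 = 0.1187 h⁻¹
C = C₀ · e^(−k·t) = 8.850 × e^(−0.1187 × 20.0)
  = 8.850 × 0.09311 = 0.8240 mg/L
(0.8240 mg/L = 0.8240 µg/mL)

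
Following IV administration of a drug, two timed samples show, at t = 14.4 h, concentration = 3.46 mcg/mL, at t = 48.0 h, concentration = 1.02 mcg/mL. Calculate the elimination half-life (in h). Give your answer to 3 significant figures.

19.1 h

k = ln(C₁/C₂) / (t₂ − t₁) = ln(3.46/1.02) / (48.0 − 14.4)
  = 1.221 / 33.60 = 0.03634 h⁻¹
t½ = ln2 / k = 0.693147 / 0.03634 = 19.07 h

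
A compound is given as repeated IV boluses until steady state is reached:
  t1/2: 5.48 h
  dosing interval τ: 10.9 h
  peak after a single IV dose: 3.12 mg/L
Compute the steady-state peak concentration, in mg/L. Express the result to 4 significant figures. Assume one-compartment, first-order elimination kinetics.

k = ln2 / t½ = 0.693147 / 5.48 = 0.1265 h⁻¹
e^(−kτ) = e^(−0.1265 × 10.9) = 0.2519
Accumulation ratio R = 1 / (1 − e^(−kτ)) = 1 / (1 − 0.2519) = 1.337
Steady-state peak = C₀ × R = 3.12 × 1.337 = 4.171 mg/L

4.171 mg/L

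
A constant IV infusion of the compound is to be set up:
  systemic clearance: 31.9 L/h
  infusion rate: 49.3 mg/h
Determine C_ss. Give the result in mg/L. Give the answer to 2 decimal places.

1.55 mg/L

At steady state Css = R₀ / CL = 49.3 / 31.90 = 1.545 mg/L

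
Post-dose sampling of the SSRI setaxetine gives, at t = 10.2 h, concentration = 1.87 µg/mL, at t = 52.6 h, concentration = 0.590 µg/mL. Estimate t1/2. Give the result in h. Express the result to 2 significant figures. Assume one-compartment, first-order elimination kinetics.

25 h

k = ln(C₁/C₂) / (t₂ − t₁) = ln(1.87/0.590) / (52.6 − 10.2)
  = 1.154 / 42.40 = 0.02722 h⁻¹
t½ = ln2 / k = 0.693147 / 0.02722 = 25.46 h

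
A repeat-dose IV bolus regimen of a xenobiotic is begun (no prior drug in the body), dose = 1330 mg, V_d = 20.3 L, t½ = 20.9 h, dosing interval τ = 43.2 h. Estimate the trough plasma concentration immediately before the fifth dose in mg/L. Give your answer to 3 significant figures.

C₀ per dose = Dose / Vd = 1330 / 20.3 = 65.52 mg/L
k = ln2 / t½ = 0.693147 / 20.9 = 0.03316 h⁻¹
Fraction remaining after one interval: r = e^(−kτ) = e^(−0.03316 × 43.2) = 0.2387
Before dose 5, 4 doses have been given (aged 1τ, 2τ, 3τ, 4τ).
C_trough = C₀ × (r + r² + … + r^4) = C₀ × r(1−r^4)/(1−r)
        = 65.52 × 0.2387 × (1 − 0.003246) / (1 − 0.2387) = 20.48 mg/L

20.5 mg/L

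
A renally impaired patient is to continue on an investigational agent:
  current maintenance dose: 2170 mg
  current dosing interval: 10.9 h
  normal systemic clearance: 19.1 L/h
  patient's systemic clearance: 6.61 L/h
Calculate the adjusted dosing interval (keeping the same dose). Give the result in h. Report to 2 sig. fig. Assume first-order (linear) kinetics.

To keep the same average steady-state level, dosing rate must scale with clearance.
CL ratio = 6.61 / 19.1 = 0.3461
New interval (same dose) = 10.9 / 0.3461 = 31.49 h

31 h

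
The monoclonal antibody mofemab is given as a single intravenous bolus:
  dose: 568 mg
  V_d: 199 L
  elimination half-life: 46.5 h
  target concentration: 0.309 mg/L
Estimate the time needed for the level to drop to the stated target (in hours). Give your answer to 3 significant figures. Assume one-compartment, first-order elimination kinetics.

149 h

C₀ = Dose / Vd = 568.0 / 199 = 2.854 mg/L
k = ln2 / t½ = 0.693147 / 46.5 = 0.01491 h⁻¹
t = ln(C₀ / C) / k = ln(2.854 / 0.309) / 0.01491
  = ln(9.236) / 0.01491 = 2.223 / 0.01491 = 149.1 h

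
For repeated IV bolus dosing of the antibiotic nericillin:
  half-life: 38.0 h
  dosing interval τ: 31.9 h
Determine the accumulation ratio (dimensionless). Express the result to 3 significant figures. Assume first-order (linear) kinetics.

2.27

k = ln2 / t½ = 0.693147 / 38.0 = 0.01824 h⁻¹
e^(−kτ) = e^(−0.01824 × 31.9) = 0.5589
Accumulation ratio R = 1 / (1 − e^(−kτ)) = 1 / (1 − 0.5589) = 2.267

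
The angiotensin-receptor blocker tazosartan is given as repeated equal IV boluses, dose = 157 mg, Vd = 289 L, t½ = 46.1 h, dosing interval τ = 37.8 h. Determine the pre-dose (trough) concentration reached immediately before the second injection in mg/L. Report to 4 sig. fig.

0.3077 mg/L

C₀ per dose = Dose / Vd = 157 / 289 = 0.5433 mg/L
k = ln2 / t½ = 0.693147 / 46.1 = 0.01504 h⁻¹
Fraction remaining after one interval: r = e^(−kτ) = e^(−0.01504 × 37.8) = 0.5664
Before dose 2, 1 dose has been given (aged 1τ).
C_trough = C₀ × r = 0.5433 × 0.5664 = 0.3077 mg/L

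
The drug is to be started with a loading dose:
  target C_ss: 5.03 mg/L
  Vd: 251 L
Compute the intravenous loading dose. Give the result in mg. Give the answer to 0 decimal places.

1263 mg

LD = Css × Vd = 5.03 × 251 = 1263 mg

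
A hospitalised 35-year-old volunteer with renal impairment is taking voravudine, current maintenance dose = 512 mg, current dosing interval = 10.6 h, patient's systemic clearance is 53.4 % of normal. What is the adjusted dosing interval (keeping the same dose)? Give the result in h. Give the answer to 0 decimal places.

To keep the same average steady-state level, dosing rate must scale with clearance.
CL ratio = 53.4 / 100 = 0.5340
New interval (same dose) = 10.6 / 0.5340 = 19.85 h

20 h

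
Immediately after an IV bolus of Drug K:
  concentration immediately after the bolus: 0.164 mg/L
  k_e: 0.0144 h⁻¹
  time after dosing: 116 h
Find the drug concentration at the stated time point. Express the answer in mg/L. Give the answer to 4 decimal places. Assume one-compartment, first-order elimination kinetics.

0.0309 mg/L

C = C₀ · e^(−k·t) = 0.1640 × e^(−0.01440 × 116)
  = 0.1640 × 0.1882 = 0.03086 mg/L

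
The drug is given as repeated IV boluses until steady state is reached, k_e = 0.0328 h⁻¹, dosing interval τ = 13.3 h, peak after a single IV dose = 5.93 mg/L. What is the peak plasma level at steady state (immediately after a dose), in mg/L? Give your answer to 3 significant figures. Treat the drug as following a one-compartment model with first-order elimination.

e^(−kτ) = e^(−0.03280 × 13.3) = 0.6465
Accumulation ratio R = 1 / (1 − e^(−kτ)) = 1 / (1 − 0.6465) = 2.829
Steady-state peak = C₀ × R = 5.93 × 2.829 = 16.78 mg/L

16.8 mg/L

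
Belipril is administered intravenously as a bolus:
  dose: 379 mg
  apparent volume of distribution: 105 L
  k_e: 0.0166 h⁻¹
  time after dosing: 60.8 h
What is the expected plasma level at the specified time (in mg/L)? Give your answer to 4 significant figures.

1.316 mg/L

C₀ = Dose / Vd = 379.0 / 105 = 3.610 mg/L
C = C₀ · e^(−k·t) = 3.610 × e^(−0.01660 × 60.8)
  = 3.610 × 0.3645 = 1.316 mg/L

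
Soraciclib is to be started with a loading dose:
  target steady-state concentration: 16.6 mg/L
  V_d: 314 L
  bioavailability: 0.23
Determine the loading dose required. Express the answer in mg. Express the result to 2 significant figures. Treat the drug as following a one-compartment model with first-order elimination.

LD = Css × Vd / F = 16.6 × 314 / 0.23 = 22660 mg

23000 mg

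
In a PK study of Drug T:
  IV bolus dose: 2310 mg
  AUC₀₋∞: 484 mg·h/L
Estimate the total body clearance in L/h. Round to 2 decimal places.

4.77 L/h

CL = Dose / AUC = 2310 / 484 = 4.773 L/h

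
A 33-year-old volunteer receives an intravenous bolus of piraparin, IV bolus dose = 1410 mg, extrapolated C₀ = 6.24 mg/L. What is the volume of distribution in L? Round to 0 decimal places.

Vd = Dose / C₀ = 1410 / 6.24 = 226.0 L

226 L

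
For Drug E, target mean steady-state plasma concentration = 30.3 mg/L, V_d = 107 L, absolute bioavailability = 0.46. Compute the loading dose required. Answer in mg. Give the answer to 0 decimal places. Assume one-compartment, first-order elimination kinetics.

LD = Css × Vd / F = 30.3 × 107 / 0.46 = 7048 mg

7048 mg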